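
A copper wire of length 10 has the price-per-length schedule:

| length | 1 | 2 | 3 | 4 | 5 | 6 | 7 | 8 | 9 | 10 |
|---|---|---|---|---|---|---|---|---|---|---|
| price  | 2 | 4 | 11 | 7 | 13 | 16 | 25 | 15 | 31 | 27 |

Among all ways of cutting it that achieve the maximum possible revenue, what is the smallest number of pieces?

Let r[k] be the best obtainable value from length k. For each k, try every first piece i and keep the best of price[i] + r[k−i].
r[1] = 2
r[2] = max(2+2, 4+0) = 4
r[3] = max(2+4, 4+2, 11+0) = 11
r[4] = max(2+11, 4+4, 11+2, 7+0) = 13
r[5] = max(2+13, 4+11, 11+4, 7+2, 13+0) = 15
r[6] = max(2+15, 4+13, 11+11, 7+4, 13+2, 16+0) = 22
r[7] = max(2+22, 4+15, 11+13, …, 16+2, 25+0) = 25
r[8] = max(2+25, 4+22, 11+15, …, 25+2, 15+0) = 27
r[9] = max(2+27, 4+25, 11+22, …, 15+2, 31+0) = 33
r[10] = max(2+33, 4+27, 11+25, …, 31+2, 27+0) = 36
Maximum revenue is €36.
Now minimize piece count subject to staying optimal: for each k, pieces[k] = 1 + min over i with p[i]+r[k−i]=r[k] of pieces[k−i].
pieces[7] = 1
pieces[8] = 2
pieces[9] = 3
pieces[10] = 2

2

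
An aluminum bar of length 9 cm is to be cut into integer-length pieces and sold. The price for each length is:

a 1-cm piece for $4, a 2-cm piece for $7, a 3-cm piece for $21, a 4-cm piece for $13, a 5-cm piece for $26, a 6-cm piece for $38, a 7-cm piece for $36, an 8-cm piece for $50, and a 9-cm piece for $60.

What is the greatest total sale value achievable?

Let R[k] be the best obtainable value from length k. For each k, try every first piece i and keep the best of price[i] + R[k−i].
R[1] = 4
R[2] = max(4+4, 7+0) = 8
R[3] = max(4+8, 7+4, 21+0) = 21
R[4] = max(4+21, 7+8, 21+4, 13+0) = 25
R[5] = max(4+25, 7+21, 21+8, 13+4, 26+0) = 29
R[6] = max(4+29, 7+25, 21+21, 13+8, 26+4, 38+0) = 42
R[7] = max(4+42, 7+29, 21+25, …, 38+4, 36+0) = 46
R[8] = max(4+46, 7+42, 21+29, …, 36+4, 50+0) = 50
R[9] = max(4+50, 7+46, 21+42, …, 50+4, 60+0) = 63
One optimal cutting: 3 + 3 + 3 → $21 + $21 + $21 = $63.

63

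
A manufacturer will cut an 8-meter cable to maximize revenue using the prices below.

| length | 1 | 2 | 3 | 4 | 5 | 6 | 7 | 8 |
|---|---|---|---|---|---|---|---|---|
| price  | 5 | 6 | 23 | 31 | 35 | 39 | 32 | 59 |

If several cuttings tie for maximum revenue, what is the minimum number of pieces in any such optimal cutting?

2

Let r[k] be the best obtainable value from length k. For each k, try every first piece i and keep the best of price[i] + r[k−i].
r[1] = 5
r[2] = max(5+5, 6+0) = 10
r[3] = max(5+10, 6+5, 23+0) = 23
r[4] = max(5+23, 6+10, 23+5, 31+0) = 31
r[5] = max(5+31, 6+23, 23+10, 31+5, 35+0) = 36
r[6] = max(5+36, 6+31, 23+23, 31+10, 35+5, 39+0) = 46
r[7] = max(5+46, 6+36, 23+31, …, 39+5, 32+0) = 54
r[8] = max(5+54, 6+46, 23+36, …, 32+5, 59+0) = 62
Maximum revenue is $62.
Now minimize piece count subject to staying optimal: for each k, pieces[k] = 1 + min over i with p[i]+r[k−i]=r[k] of pieces[k−i].
pieces[5] = 2
pieces[6] = 2
pieces[7] = 2
pieces[8] = 2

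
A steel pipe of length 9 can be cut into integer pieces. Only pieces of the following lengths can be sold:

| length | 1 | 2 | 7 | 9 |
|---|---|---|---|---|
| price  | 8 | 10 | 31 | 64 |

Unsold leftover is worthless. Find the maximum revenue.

Let r[k] be the best obtainable value from length k. For each k, try every first piece i and keep the best of price[i] + r[k−i].
r[1] = 8
r[2] = max(8+8, 10+0) = 16
r[3] = max(8+16, 10+8) = 24
r[4] = max(8+24, 10+16) = 32
r[5] = max(8+32, 10+24) = 40
r[6] = max(8+40, 10+32) = 48
r[7] = max(8+48, 10+40, 31+0) = 56
r[8] = max(8+56, 10+48, 31+8) = 64
r[9] = max(8+64, 10+56, 31+16, 64+0) = 72
One optimal cutting: 1 + 1 + 1 + 1 + 1 + 1 + 1 + 1 + 1 → $72.

72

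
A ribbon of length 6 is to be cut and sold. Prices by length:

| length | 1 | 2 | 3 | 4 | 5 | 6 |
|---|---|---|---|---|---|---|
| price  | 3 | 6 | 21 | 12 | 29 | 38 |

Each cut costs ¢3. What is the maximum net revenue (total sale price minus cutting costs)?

39

Let r[k] be the best obtainable value from length k. For each k, try every first piece i and keep the best of price[i] + r[k−i] minus the 3 cut fee when i<k.
r[1] = 3
r[2] = max(3+3-3, 6+0) = 6
r[3] = max(3+6-3, 6+3-3, 21+0) = 21
r[4] = max(3+21-3, 6+6-3, 21+3-3, 12+0) = 21
r[5] = max(3+21-3, 6+21-3, 21+6-3, 12+3-3, 29+0) = 29
r[6] = max(3+29-3, 6+21-3, 21+21-3, 12+6-3, 29+3-3, 38+0) = 39
One optimal plan: pieces 3 + 3 (1 cut) → ¢42 − ¢3 = ¢39.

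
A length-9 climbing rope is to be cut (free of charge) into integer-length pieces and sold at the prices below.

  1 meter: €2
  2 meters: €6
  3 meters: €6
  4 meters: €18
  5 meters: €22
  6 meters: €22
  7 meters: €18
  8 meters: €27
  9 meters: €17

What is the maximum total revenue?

Let v[k] be the best obtainable value from length k. For each k, try every first piece i and keep the best of price[i] + v[k−i].
v[1] = 2
v[2] = max(2+2, 6+0) = 6
v[3] = max(2+6, 6+2, 6+0) = 8
v[4] = max(2+8, 6+6, 6+2, 18+0) = 18
v[5] = max(2+18, 6+8, 6+6, 18+2, 22+0) = 22
v[6] = max(2+22, 6+18, 6+8, 18+6, 22+2, 22+0) = 24
v[7] = max(2+24, 6+22, 6+18, …, 22+2, 18+0) = 28
v[8] = max(2+28, 6+24, 6+22, …, 18+2, 27+0) = 36
v[9] = max(2+36, 6+28, 6+24, …, 27+2, 17+0) = 40
One optimal cutting: 5 + 4 → €22 + €18 = €40.

40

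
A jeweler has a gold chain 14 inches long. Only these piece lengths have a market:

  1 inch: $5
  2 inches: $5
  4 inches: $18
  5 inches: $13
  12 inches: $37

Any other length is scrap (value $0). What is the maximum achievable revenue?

70

Build f[k] bottom-up: f[k] = max over allowed piece i of (p[i] + f[k−i]).
f[1] = 5
f[2] = max(5+5, 5+0) = 10
f[3] = max(5+10, 5+5) = 15
f[4] = max(5+15, 5+10, 18+0) = 20
f[5] = max(5+20, 5+15, 18+5, 13+0) = 25
f[6] = max(5+25, 5+20, 18+10, 13+5) = 30
f[7] = max(5+30, 5+25, 18+15, 13+10) = 35
f[8] = max(5+35, 5+30, 18+20, 13+15) = 40
f[9] = max(5+40, 5+35, 18+25, 13+20) = 45
f[10] = max(5+45, 5+40, 18+30, 13+25) = 50
f[11] = max(5+50, 5+45, 18+35, 13+30) = 55
f[12] = max(5+55, 5+50, 18+40, 13+35, 37+0) = 60
f[13] = max(5+60, 5+55, 18+45, 13+40, 37+5) = 65
f[14] = max(5+65, 5+60, 18+50, 13+45, 37+10) = 70
One optimal cutting: 1 + 1 + 1 + 1 + 1 + 1 + 1 + 1 + 1 + 1 + 1 + 1 + 1 + 1 → $70.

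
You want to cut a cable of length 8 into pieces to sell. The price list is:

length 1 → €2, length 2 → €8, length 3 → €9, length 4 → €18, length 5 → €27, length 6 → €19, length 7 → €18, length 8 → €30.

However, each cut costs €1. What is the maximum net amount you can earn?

Build r[k] bottom-up: r[k] = max over allowed piece i of (p[i] + r[k−i]) − 1 per cut.
r[1] = 2
r[2] = max(2+2-1, 8+0) = 8
r[3] = max(2+8-1, 8+2-1, 9+0) = 9
r[4] = max(2+9-1, 8+8-1, 9+2-1, 18+0) = 18
r[5] = max(2+18-1, 8+9-1, 9+8-1, 18+2-1, 27+0) = 27
r[6] = max(2+27-1, 8+18-1, 9+9-1, 18+8-1, 27+2-1, 19+0) = 28
r[7] = max(2+28-1, 8+27-1, 9+18-1, …, 19+2-1, 18+0) = 34
r[8] = max(2+34-1, 8+28-1, 9+27-1, …, 18+2-1, 30+0) = 35
One optimal plan: pieces 5 + 2 + 1 (2 cuts) → €37 − €2 = €35.

35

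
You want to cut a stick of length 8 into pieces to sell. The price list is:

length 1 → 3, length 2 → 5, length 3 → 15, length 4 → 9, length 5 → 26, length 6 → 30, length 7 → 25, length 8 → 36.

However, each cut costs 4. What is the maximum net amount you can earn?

37

Let net[k] be the best obtainable value from length k. For each k, try every first piece i and keep the best of price[i] + net[k−i] minus the 4 cut fee when i<k.
net[1] = 3
net[2] = max(3+3-4, 5+0) = 5
net[3] = max(3+5-4, 5+3-4, 15+0) = 15
net[4] = max(3+15-4, 5+5-4, 15+3-4, 9+0) = 14
net[5] = max(3+14-4, 5+15-4, 15+5-4, 9+3-4, 26+0) = 26
net[6] = max(3+26-4, 5+14-4, 15+15-4, 9+5-4, 26+3-4, 30+0) = 30
net[7] = max(3+30-4, 5+26-4, 15+14-4, …, 30+3-4, 25+0) = 29
net[8] = max(3+29-4, 5+30-4, 15+26-4, …, 25+3-4, 36+0) = 37
One optimal plan: pieces 5 + 3 (1 cut) → 41 − 4 = 37.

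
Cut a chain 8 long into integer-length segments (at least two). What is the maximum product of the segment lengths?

18

Define g[k] = max over 1≤i<k of i · max(k−i, g[k−i]); the inner max lets the remainder stay uncut if that's better.
Small cases: g[2]=1.
g[3] = max(1*2, 2*1) = 2
g[4] = max(1*3, 2*2, 3*1) = 4
g[5] = max(1*4, 2*3, 3*2, 4*1) = 6
g[6] = max(1*6, 2*4, 3*3, 4*2, 5*1) = 9
g[7] = max(1*9, 2*6, 3*4, 4*3, 5*2, 6*1) = 12
g[8] = max(1*12, 2*9, 3*6, …, 6*2, 7*1) = 18
One optimal split: 3 + 3 + 2; product 3*3*2 = 18.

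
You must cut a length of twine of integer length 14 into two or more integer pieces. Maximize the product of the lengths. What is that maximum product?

Define m[k] = max over 1≤i<k of i · max(k−i, m[k−i]); the inner max lets the remainder stay uncut if that's better.
Small cases: m[2]=1, m[3]=2, m[4]=4, m[5]=6, m[6]=9, m[7]=12, m[8]=18, m[9]=27.
m[10] = 2×max(8,18) = 2×18 = 36
m[11] = 2×max(9,27) = 2×27 = 54
m[12] = 3×max(9,27) = 3×27 = 81
m[13] = 2×max(11,54) = 2×54 = 108
m[14] = 2×max(12,81) = 2×81 = 162
One optimal split: 3 + 3 + 3 + 3 + 2; product 3×3×3×3×2 = 162.

162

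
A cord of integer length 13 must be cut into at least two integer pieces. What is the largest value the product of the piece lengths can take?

108

Let m[k] be the best product for length k (with at least one cut). For each first piece i, the rest contributes max(k−i, m[k−i]).
Small cases: m[2]=1, m[3]=2, m[4]=4, m[5]=6.
m[6] = 3*max(3,2) = 3*3 = 9
m[7] = 2*max(5,6) = 2*6 = 12
m[8] = 2*max(6,9) = 2*9 = 18
m[9] = 3*max(6,9) = 3*9 = 27
m[10] = 2*max(8,18) = 2*18 = 36
m[11] = 2*max(9,27) = 2*27 = 54
m[12] = 3*max(9,27) = 3*27 = 81
m[13] = 2*max(11,54) = 2*54 = 108
One optimal split: 3 + 3 + 3 + 2 + 2; product 3*3*3*2*2 = 108.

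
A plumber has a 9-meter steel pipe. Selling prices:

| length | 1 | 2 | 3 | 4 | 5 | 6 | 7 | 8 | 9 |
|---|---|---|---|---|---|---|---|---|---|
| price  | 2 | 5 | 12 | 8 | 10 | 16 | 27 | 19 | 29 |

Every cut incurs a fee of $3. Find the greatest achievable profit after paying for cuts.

30

Consider every possible first cut. net[k] is the best of p[i]+net[k−i] over all sellable i≤k, charging 3 whenever i<k.
net[1] = 2
net[2] = max(2+2-3, 5+0) = 5
net[3] = max(2+5-3, 5+2-3, 12+0) = 12
net[4] = max(2+12-3, 5+5-3, 12+2-3, 8+0) = 11
net[5] = max(2+11-3, 5+12-3, 12+5-3, 8+2-3, 10+0) = 14
net[6] = max(2+14-3, 5+11-3, 12+12-3, 8+5-3, 10+2-3, 16+0) = 21
net[7] = max(2+21-3, 5+14-3, 12+11-3, …, 16+2-3, 27+0) = 27
net[8] = max(2+27-3, 5+21-3, 12+14-3, …, 27+2-3, 19+0) = 26
net[9] = max(2+26-3, 5+27-3, 12+21-3, …, 19+2-3, 29+0) = 30
One optimal plan: pieces 3 + 3 + 3 (2 cuts) → $36 − $6 = $30.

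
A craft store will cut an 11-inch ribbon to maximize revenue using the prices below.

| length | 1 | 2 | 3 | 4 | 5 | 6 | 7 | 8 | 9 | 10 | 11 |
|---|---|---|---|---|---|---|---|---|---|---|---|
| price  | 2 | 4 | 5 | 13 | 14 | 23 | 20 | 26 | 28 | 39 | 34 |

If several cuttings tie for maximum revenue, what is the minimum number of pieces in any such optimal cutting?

Build r[k] bottom-up: r[k] = max over allowed piece i of (p[i] + r[k−i]).
r[1] = 2
r[2] = max(2+2, 4+0) = 4
r[3] = max(2+4, 4+2, 5+0) = 6
r[4] = max(2+6, 4+4, 5+2, 13+0) = 13
r[5] = max(2+13, 4+6, 5+4, 13+2, 14+0) = 15
r[6] = max(2+15, 4+13, 5+6, 13+4, 14+2, 23+0) = 23
r[7] = max(2+23, 4+15, 5+13, …, 23+2, 20+0) = 25
r[8] = max(2+25, 4+23, 5+15, …, 20+2, 26+0) = 27
r[9] = max(2+27, 4+25, 5+23, …, 26+2, 28+0) = 29
r[10] = max(2+29, 4+27, 5+25, …, 28+2, 39+0) = 39
r[11] = max(2+39, 4+29, 5+27, …, 39+2, 34+0) = 41
Maximum revenue is ¢41.
Now minimize piece count subject to staying optimal: for each k, pieces[k] = 1 + min over i with p[i]+r[k−i]=r[k] of pieces[k−i].
pieces[8] = 2
pieces[9] = 3
pieces[10] = 1
pieces[11] = 2

2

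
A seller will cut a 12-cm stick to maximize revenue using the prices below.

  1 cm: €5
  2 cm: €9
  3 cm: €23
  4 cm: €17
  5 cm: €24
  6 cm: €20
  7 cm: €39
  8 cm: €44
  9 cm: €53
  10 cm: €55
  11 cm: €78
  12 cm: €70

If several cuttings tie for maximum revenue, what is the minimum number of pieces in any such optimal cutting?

Consider every possible first cut. r[k] is the best of p[i]+r[k−i] over all sellable i≤k.
r[1] = 5
r[2] = max(5+5, 9+0) = 10
r[3] = max(5+10, 9+5, 23+0) = 23
r[4] = max(5+23, 9+10, 23+5, 17+0) = 28
r[5] = max(5+28, 9+23, 23+10, 17+5, 24+0) = 33
r[6] = max(5+33, 9+28, 23+23, 17+10, 24+5, 20+0) = 46
r[7] = max(5+46, 9+33, 23+28, …, 20+5, 39+0) = 51
r[8] = max(5+51, 9+46, 23+33, …, 39+5, 44+0) = 56
r[9] = max(5+56, 9+51, 23+46, …, 44+5, 53+0) = 69
r[10] = max(5+69, 9+56, 23+51, …, 53+5, 55+0) = 74
r[11] = max(5+74, 9+69, 23+56, …, 55+5, 78+0) = 79
r[12] = max(5+79, 9+74, 23+69, …, 78+5, 70+0) = 92
Maximum revenue is €92.
Now minimize piece count subject to staying optimal: for each k, pieces[k] = 1 + min over i with p[i]+r[k−i]=r[k] of pieces[k−i].
pieces[9] = 3
pieces[10] = 4
pieces[11] = 5
pieces[12] = 4

4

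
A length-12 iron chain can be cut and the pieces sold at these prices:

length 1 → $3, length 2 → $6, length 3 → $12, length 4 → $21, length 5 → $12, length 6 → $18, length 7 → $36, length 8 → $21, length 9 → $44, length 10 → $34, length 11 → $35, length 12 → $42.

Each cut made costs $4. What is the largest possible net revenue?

Build r[k] bottom-up: r[k] = max over allowed piece i of (p[i] + r[k−i]) − 4 per cut.
r[1] = 3
r[2] = max(3+3-4, 6+0) = 6
r[3] = max(3+6-4, 6+3-4, 12+0) = 12
r[4] = max(3+12-4, 6+6-4, 12+3-4, 21+0) = 21
r[5] = max(3+21-4, 6+12-4, 12+6-4, 21+3-4, 12+0) = 20
r[6] = max(3+20-4, 6+21-4, 12+12-4, 21+6-4, 12+3-4, 18+0) = 23
r[7] = max(3+23-4, 6+20-4, 12+21-4, …, 18+3-4, 36+0) = 36
r[8] = max(3+36-4, 6+23-4, 12+20-4, …, 36+3-4, 21+0) = 38
r[9] = max(3+38-4, 6+36-4, 12+23-4, …, 21+3-4, 44+0) = 44
r[10] = max(3+44-4, 6+38-4, 12+36-4, …, 44+3-4, 34+0) = 44
r[11] = max(3+44-4, 6+44-4, 12+38-4, …, 34+3-4, 35+0) = 53
r[12] = max(3+53-4, 6+44-4, 12+44-4, …, 35+3-4, 42+0) = 55
One optimal plan: pieces 4 + 4 + 4 (2 cuts) → $63 − $8 = $55.

55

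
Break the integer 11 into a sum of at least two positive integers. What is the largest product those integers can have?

Let P[k] be the best product for length k (with at least one cut). For each first piece i, the rest contributes max(k−i, P[k−i]).
P[2] = 1*max(1,0) = 1*1 = 1
P[3] = 1*max(2,1) = 1*2 = 2
P[4] = 2*max(2,1) = 2*2 = 4
P[5] = 2*max(3,2) = 2*3 = 6
P[6] = 3*max(3,2) = 3*3 = 9
P[7] = 2*max(5,6) = 2*6 = 12
P[8] = 2*max(6,9) = 2*9 = 18
P[9] = 3*max(6,9) = 3*9 = 27
P[10] = 2*max(8,18) = 2*18 = 36
P[11] = 2*max(9,27) = 2*27 = 54
One optimal split: 3 + 3 + 3 + 2; product 3*3*3*2 = 54.

54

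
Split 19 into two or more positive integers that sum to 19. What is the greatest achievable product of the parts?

972

Fill P[k] for k=2..19: at each k try every first piece i and multiply by the better of (k−i) uncut or P[k−i].
P[2] = 1·max(1,0) = 1·1 = 1
P[3] = max(1·2, 2·1) = 2
P[4] = max(1·3, 2·2, 3·1) = 4
P[5] = max(1·4, 2·3, 3·2, 4·1) = 6
P[6] = max(1·6, 2·4, 3·3, 4·2, 5·1) = 9
P[7] = max(1·9, 2·6, 3·4, 4·3, 5·2, 6·1) = 12
P[8] = max(1·12, 2·9, 3·6, …, 6·2, 7·1) = 18
P[9] = max(1·18, 2·12, 3·9, …, 7·2, 8·1) = 27
P[10] = max(1·27, 2·18, 3·12, …, 8·2, 9·1) = 36
P[11] = max(1·36, 2·27, 3·18, …, 9·2, 10·1) = 54
P[12] = max(1·54, 2·36, 3·27, …, 10·2, 11·1) = 81
P[13] = max(1·81, 2·54, 3·36, …, 11·2, 12·1) = 108
P[14] = max(1·108, 2·81, 3·54, …, 12·2, 13·1) = 162
P[15] = max(1·162, 2·108, 3·81, …, 13·2, 14·1) = 243
P[16] = max(1·243, 2·162, 3·108, …, 14·2, 15·1) = 324
P[17] = max(1·324, 2·243, 3·162, …, 15·2, 16·1) = 486
P[18] = max(1·486, 2·324, 3·243, …, 16·2, 17·1) = 729
P[19] = max(1·729, 2·486, 3·324, …, 17·2, 18·1) = 972
One optimal split: 3 + 3 + 3 + 3 + 3 + 2 + 2; product 3·3·3·3·3·2·2 = 972.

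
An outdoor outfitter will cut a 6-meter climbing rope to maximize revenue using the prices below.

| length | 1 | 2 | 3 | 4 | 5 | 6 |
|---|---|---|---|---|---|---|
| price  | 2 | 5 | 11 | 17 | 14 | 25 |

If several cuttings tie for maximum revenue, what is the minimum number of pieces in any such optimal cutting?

1

Consider every possible first cut. r[k] is the best of p[i]+r[k−i] over all sellable i≤k.
r[1] = 2
r[2] = 5
r[3] = 11
r[4] = 17
r[5] = 19  (first piece 1, then r[4]=17)
r[6] = 25
Maximum revenue is €25.
Now minimize piece count subject to staying optimal: for each k, pieces[k] = 1 + min over i with p[i]+r[k−i]=r[k] of pieces[k−i].
pieces[3] = 1
pieces[4] = 1
pieces[5] = 2
pieces[6] = 1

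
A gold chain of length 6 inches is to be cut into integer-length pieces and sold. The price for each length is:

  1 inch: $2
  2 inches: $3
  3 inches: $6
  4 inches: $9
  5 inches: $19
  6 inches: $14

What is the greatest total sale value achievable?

21

Let best[k] be the best obtainable value from length k. For each k, try every first piece i and keep the best of price[i] + best[k−i].
best[1] = 2
best[2] = max(2+2, 3+0) = 4
best[3] = max(2+4, 3+2, 6+0) = 6
best[4] = max(2+6, 3+4, 6+2, 9+0) = 9
best[5] = max(2+9, 3+6, 6+4, 9+2, 19+0) = 19
best[6] = max(2+19, 3+9, 6+6, 9+4, 19+2, 14+0) = 21
One optimal cutting: 5 + 1 → $19 + $2 = $21.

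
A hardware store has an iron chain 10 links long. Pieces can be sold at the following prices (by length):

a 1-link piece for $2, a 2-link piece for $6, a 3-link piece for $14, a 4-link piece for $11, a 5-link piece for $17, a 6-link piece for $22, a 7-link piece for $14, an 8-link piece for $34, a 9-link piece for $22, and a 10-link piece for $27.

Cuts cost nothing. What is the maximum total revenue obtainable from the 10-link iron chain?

44

Build r[k] bottom-up: r[k] = max over allowed piece i of (p[i] + r[k−i]).
r[1] = 2
r[2] = max(2+2, 6+0) = 6
r[3] = max(2+6, 6+2, 14+0) = 14
r[4] = max(2+14, 6+6, 14+2, 11+0) = 16
r[5] = max(2+16, 6+14, 14+6, 11+2, 17+0) = 20
r[6] = max(2+20, 6+16, 14+14, 11+6, 17+2, 22+0) = 28
r[7] = max(2+28, 6+20, 14+16, …, 22+2, 14+0) = 30
r[8] = max(2+30, 6+28, 14+20, …, 14+2, 34+0) = 34
r[9] = max(2+34, 6+30, 14+28, …, 34+2, 22+0) = 42
r[10] = max(2+42, 6+34, 14+30, …, 22+2, 27+0) = 44
One optimal cutting: 3 + 3 + 3 + 1 → $14 + $14 + $14 + $2 = $44.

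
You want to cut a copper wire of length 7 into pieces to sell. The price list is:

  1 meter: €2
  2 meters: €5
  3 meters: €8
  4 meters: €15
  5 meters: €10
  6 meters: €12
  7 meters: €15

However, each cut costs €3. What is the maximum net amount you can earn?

Let v[k] be the best obtainable value from length k. For each k, try every first piece i and keep the best of price[i] + v[k−i] minus the 3 cut fee when i<k.
v[1] = 2
v[2] = 5
v[3] = 8
v[4] = 15
v[5] = 14  (first piece 1, then v[4]=15)
v[6] = 17  (first piece 2, then v[4]=15)
v[7] = 20  (first piece 3, then v[4]=15)
One optimal plan: pieces 4 + 3 (1 cut) → €23 − €3 = €20.

20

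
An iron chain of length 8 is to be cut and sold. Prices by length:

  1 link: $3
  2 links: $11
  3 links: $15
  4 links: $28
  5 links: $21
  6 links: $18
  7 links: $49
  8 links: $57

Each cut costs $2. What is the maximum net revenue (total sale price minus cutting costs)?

57

Build v[k] bottom-up: v[k] = max over allowed piece i of (p[i] + v[k−i]) − 2 per cut.
v[1] = 3
v[2] = 11
v[3] = 15
v[4] = 28
v[5] = 29  (first piece 1, then v[4]=28)
v[6] = 37  (first piece 2, then v[4]=28)
v[7] = 49
v[8] = 57
Best is to make no cuts and sell whole for $57.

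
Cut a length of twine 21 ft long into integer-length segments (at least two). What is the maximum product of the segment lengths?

2187

Let f[k] be the best product for length k (with at least one cut). For each first piece i, the rest contributes max(k−i, f[k−i]).
f[2] = 1×max(1,0) = 1×1 = 1
f[3] = 1×max(2,1) = 1×2 = 2
f[4] = 2×max(2,1) = 2×2 = 4
f[5] = 2×max(3,2) = 2×3 = 6
f[6] = 3×max(3,2) = 3×3 = 9
f[7] = 2×max(5,6) = 2×6 = 12
f[8] = 2×max(6,9) = 2×9 = 18
f[9] = 3×max(6,9) = 3×9 = 27
f[10] = 2×max(8,18) = 2×18 = 36
f[11] = 2×max(9,27) = 2×27 = 54
f[12] = 3×max(9,27) = 3×27 = 81
f[13] = 2×max(11,54) = 2×54 = 108
f[14] = 2×max(12,81) = 2×81 = 162
f[15] = 3×max(12,81) = 3×81 = 243
f[16] = 2×max(14,162) = 2×162 = 324
f[17] = 2×max(15,243) = 2×243 = 486
f[18] = 3×max(15,243) = 3×243 = 729
f[19] = 2×max(17,486) = 2×486 = 972
f[20] = 2×max(18,729) = 2×729 = 1458
f[21] = 3×max(18,729) = 3×729 = 2187
One optimal split: 3 + 3 + 3 + 3 + 3 + 3 + 3; product 3×3×3×3×3×3×3 = 2187.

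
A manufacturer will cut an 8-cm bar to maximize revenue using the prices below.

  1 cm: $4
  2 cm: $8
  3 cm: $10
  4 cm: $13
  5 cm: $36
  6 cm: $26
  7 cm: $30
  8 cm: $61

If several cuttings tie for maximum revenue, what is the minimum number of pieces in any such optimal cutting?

1

Let r[k] be the best obtainable value from length k. For each k, try every first piece i and keep the best of price[i] + r[k−i].
r[1] = 4
r[2] = 8  (first piece 1, then r[1]=4)
r[3] = 12  (first piece 1, then r[2]=8)
r[4] = 16  (first piece 1, then r[3]=12)
r[5] = 36
r[6] = 40  (first piece 1, then r[5]=36)
r[7] = 44  (first piece 1, then r[6]=40)
r[8] = 61
Maximum revenue is $61.
Now minimize piece count subject to staying optimal: for each k, pieces[k] = 1 + min over i with p[i]+r[k−i]=r[k] of pieces[k−i].
pieces[5] = 1
pieces[6] = 2
pieces[7] = 2
pieces[8] = 1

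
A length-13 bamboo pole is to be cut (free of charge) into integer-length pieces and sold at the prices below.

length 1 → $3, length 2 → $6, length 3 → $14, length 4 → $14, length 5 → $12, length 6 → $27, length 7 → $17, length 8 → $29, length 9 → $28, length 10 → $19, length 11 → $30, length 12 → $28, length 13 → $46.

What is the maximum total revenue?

Build R[k] bottom-up: R[k] = max over allowed piece i of (p[i] + R[k−i]).
R[1] = 3
R[2] = 6  (first piece 1, then R[1]=3)
R[3] = 14
R[4] = 17  (first piece 1, then R[3]=14)
R[5] = 20  (first piece 1, then R[4]=17)
R[6] = 28  (first piece 3, then R[3]=14)
R[7] = 31  (first piece 1, then R[6]=28)
R[8] = 34  (first piece 1, then R[7]=31)
R[9] = 42  (first piece 3, then R[6]=28)
R[10] = 45  (first piece 1, then R[9]=42)
R[11] = 48  (first piece 1, then R[10]=45)
R[12] = 56  (first piece 3, then R[9]=42)
R[13] = 59  (first piece 1, then R[12]=56)
One optimal cutting: 3 + 3 + 3 + 3 + 1 → $14 + $14 + $14 + $14 + $3 = $59.

59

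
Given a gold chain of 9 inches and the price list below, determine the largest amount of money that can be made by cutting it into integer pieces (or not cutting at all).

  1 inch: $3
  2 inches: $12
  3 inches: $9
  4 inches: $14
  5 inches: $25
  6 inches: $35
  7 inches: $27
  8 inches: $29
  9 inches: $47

51

Consider every possible first cut. r[k] is the best of p[i]+r[k−i] over all sellable i≤k.
r[1] = 3
r[2] = 12
r[3] = 15  (first piece 1, then r[2]=12)
r[4] = 24  (first piece 2, then r[2]=12)
r[5] = 27  (first piece 1, then r[4]=24)
r[6] = 36  (first piece 2, then r[4]=24)
r[7] = 39  (first piece 1, then r[6]=36)
r[8] = 48  (first piece 2, then r[6]=36)
r[9] = 51  (first piece 1, then r[8]=48)
One optimal cutting: 2 + 2 + 2 + 2 + 1 → $12 + $12 + $12 + $12 + $3 = $51.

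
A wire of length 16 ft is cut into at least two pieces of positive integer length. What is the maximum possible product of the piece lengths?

324

Fill m[k] for k=2..16: at each k try every first piece i and multiply by the better of (k−i) uncut or m[k−i].
m[2] = 1·max(1,0) = 1·1 = 1
m[3] = 1·max(2,1) = 1·2 = 2
m[4] = 2·max(2,1) = 2·2 = 4
m[5] = 2·max(3,2) = 2·3 = 6
m[6] = 3·max(3,2) = 3·3 = 9
m[7] = 2·max(5,6) = 2·6 = 12
m[8] = 2·max(6,9) = 2·9 = 18
m[9] = 3·max(6,9) = 3·9 = 27
m[10] = 2·max(8,18) = 2·18 = 36
m[11] = 2·max(9,27) = 2·27 = 54
m[12] = 3·max(9,27) = 3·27 = 81
m[13] = 2·max(11,54) = 2·54 = 108
m[14] = 2·max(12,81) = 2·81 = 162
m[15] = 3·max(12,81) = 3·81 = 243
m[16] = 2·max(14,162) = 2·162 = 324
One optimal split: 3 + 3 + 3 + 3 + 2 + 2; product 3·3·3·3·2·2 = 324.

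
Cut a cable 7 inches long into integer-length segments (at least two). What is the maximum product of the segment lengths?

12

Fill f[k] for k=2..7: at each k try every first piece i and multiply by the better of (k−i) uncut or f[k−i].
f[2] = 1*max(1,0) = 1*1 = 1
f[3] = max(1*2, 2*1) = 2
f[4] = max(1*3, 2*2, 3*1) = 4
f[5] = max(1*4, 2*3, 3*2, 4*1) = 6
f[6] = max(1*6, 2*4, 3*3, 4*2, 5*1) = 9
f[7] = max(1*9, 2*6, 3*4, 4*3, 5*2, 6*1) = 12
One optimal split: 3 + 2 + 2; product 3*2*2 = 12.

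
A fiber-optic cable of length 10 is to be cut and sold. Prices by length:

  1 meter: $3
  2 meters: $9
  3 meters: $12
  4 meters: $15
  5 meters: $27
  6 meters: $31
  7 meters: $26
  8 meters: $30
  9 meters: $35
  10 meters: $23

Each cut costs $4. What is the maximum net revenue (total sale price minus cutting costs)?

Let r[k] be the best obtainable value from length k. For each k, try every first piece i and keep the best of price[i] + r[k−i] minus the 4 cut fee when i<k.
r[1] = 3
r[2] = 9
r[3] = 12
r[4] = 15
r[5] = 27
r[6] = 31
r[7] = 32  (first piece 2, then r[5]=27)
r[8] = 36  (first piece 2, then r[6]=31)
r[9] = 39  (first piece 3, then r[6]=31)
r[10] = 50  (first piece 5, then r[5]=27)
One optimal plan: pieces 5 + 5 (1 cut) → $54 − $4 = $50.

50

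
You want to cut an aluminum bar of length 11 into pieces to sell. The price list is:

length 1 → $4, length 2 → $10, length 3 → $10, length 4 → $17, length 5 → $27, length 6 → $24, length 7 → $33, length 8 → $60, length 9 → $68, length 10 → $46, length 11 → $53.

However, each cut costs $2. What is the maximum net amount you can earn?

Consider every possible first cut. net[k] is the best of p[i]+net[k−i] over all sellable i≤k, charging 2 whenever i<k.
net[1] = 4
net[2] = 10
net[3] = 12  (first piece 1, then net[2]=10)
net[4] = 18  (first piece 2, then net[2]=10)
net[5] = 27
net[6] = 29  (first piece 1, then net[5]=27)
net[7] = 35  (first piece 2, then net[5]=27)
net[8] = 60
net[9] = 68
net[10] = 70  (first piece 1, then net[9]=68)
net[11] = 76  (first piece 2, then net[9]=68)
One optimal plan: pieces 9 + 2 (1 cut) → $78 − $2 = $76.

76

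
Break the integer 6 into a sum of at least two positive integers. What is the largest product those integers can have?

Define P[k] = max over 1≤i<k of i · max(k−i, P[k−i]); the inner max lets the remainder stay uncut if that's better.
P[2] = 1·max(1,0) = 1·1 = 1
P[3] = 1·max(2,1) = 1·2 = 2
P[4] = 2·max(2,1) = 2·2 = 4
P[5] = 2·max(3,2) = 2·3 = 6
P[6] = 3·max(3,2) = 3·3 = 9
One optimal split: 3 + 3; product 3·3 = 9.

9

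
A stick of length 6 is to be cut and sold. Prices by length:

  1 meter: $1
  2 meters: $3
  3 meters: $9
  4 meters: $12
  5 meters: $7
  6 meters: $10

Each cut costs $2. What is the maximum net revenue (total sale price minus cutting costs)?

Consider every possible first cut. r[k] is the best of p[i]+r[k−i] over all sellable i≤k, charging 2 whenever i<k.
r[1] = 1
r[2] = max(1+1-2, 3+0) = 3
r[3] = max(1+3-2, 3+1-2, 9+0) = 9
r[4] = max(1+9-2, 3+3-2, 9+1-2, 12+0) = 12
r[5] = max(1+12-2, 3+9-2, 9+3-2, 12+1-2, 7+0) = 11
r[6] = max(1+11-2, 3+12-2, 9+9-2, 12+3-2, 7+1-2, 10+0) = 16
One optimal plan: pieces 3 + 3 (1 cut) → $18 − $2 = $16.

16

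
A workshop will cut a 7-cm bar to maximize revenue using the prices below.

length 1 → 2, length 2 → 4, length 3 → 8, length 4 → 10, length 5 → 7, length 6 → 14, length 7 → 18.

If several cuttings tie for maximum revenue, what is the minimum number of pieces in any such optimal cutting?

1

Let r[k] be the best obtainable value from length k. For each k, try every first piece i and keep the best of price[i] + r[k−i].
r[1] = 2
r[2] = max(2+2, 4+0) = 4
r[3] = max(2+4, 4+2, 8+0) = 8
r[4] = max(2+8, 4+4, 8+2, 10+0) = 10
r[5] = max(2+10, 4+8, 8+4, 10+2, 7+0) = 12
r[6] = max(2+12, 4+10, 8+8, 10+4, 7+2, 14+0) = 16
r[7] = max(2+16, 4+12, 8+10, …, 14+2, 18+0) = 18
Maximum revenue is 18.
Now minimize piece count subject to staying optimal: for each k, pieces[k] = 1 + min over i with p[i]+r[k−i]=r[k] of pieces[k−i].
pieces[4] = 1
pieces[5] = 2
pieces[6] = 2
pieces[7] = 1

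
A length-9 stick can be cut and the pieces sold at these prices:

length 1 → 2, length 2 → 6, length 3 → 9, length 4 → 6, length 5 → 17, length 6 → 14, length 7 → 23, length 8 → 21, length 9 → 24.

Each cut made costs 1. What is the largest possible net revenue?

Build r[k] bottom-up: r[k] = max over allowed piece i of (p[i] + r[k−i]) − 1 per cut.
r[1] = 2
r[2] = max(2+2-1, 6+0) = 6
r[3] = max(2+6-1, 6+2-1, 9+0) = 9
r[4] = max(2+9-1, 6+6-1, 9+2-1, 6+0) = 11
r[5] = max(2+11-1, 6+9-1, 9+6-1, 6+2-1, 17+0) = 17
r[6] = max(2+17-1, 6+11-1, 9+9-1, 6+6-1, 17+2-1, 14+0) = 18
r[7] = max(2+18-1, 6+17-1, 9+11-1, …, 14+2-1, 23+0) = 23
r[8] = max(2+23-1, 6+18-1, 9+17-1, …, 23+2-1, 21+0) = 25
r[9] = max(2+25-1, 6+23-1, 9+18-1, …, 21+2-1, 24+0) = 28
One optimal plan: pieces 7 + 2 (1 cut) → 29 − 1 = 28.

28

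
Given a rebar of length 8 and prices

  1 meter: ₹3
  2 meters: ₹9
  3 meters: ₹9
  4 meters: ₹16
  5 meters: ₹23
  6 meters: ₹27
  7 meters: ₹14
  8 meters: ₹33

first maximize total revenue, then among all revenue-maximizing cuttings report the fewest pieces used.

Build r[k] bottom-up: r[k] = max over allowed piece i of (p[i] + r[k−i]).
r[1] = 3
r[2] = 9
r[3] = 12  (first piece 1, then r[2]=9)
r[4] = 18  (first piece 2, then r[2]=9)
r[5] = 23
r[6] = 27  (first piece 2, then r[4]=18)
r[7] = 32  (first piece 2, then r[5]=23)
r[8] = 36  (first piece 2, then r[6]=27)
Maximum revenue is ₹36.
Now minimize piece count subject to staying optimal: for each k, pieces[k] = 1 + min over i with p[i]+r[k−i]=r[k] of pieces[k−i].
pieces[5] = 1
pieces[6] = 1
pieces[7] = 2
pieces[8] = 2

2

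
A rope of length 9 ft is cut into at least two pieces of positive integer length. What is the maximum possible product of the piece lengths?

27

Define m[k] = max over 1≤i<k of i · max(k−i, m[k−i]); the inner max lets the remainder stay uncut if that's better.
m[2] = 1×max(1,0) = 1×1 = 1
m[3] = max(1×2, 2×1) = 2
m[4] = max(1×3, 2×2, 3×1) = 4
m[5] = max(1×4, 2×3, 3×2, 4×1) = 6
m[6] = max(1×6, 2×4, 3×3, 4×2, 5×1) = 9
m[7] = max(1×9, 2×6, 3×4, 4×3, 5×2, 6×1) = 12
m[8] = max(1×12, 2×9, 3×6, …, 6×2, 7×1) = 18
m[9] = max(1×18, 2×12, 3×9, …, 7×2, 8×1) = 27
One optimal split: 3 + 3 + 3; product 3×3×3 = 27.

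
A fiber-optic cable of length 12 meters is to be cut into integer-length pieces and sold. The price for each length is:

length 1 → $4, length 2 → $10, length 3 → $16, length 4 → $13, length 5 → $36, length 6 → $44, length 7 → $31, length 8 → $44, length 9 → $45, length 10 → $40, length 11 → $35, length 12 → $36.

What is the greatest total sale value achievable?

88

Consider every possible first cut. R[k] is the best of p[i]+R[k−i] over all sellable i≤k.
R[1] = 4
R[2] = max(4+4, 10+0) = 10
R[3] = max(4+10, 10+4, 16+0) = 16
R[4] = max(4+16, 10+10, 16+4, 13+0) = 20
R[5] = max(4+20, 10+16, 16+10, 13+4, 36+0) = 36
R[6] = max(4+36, 10+20, 16+16, 13+10, 36+4, 44+0) = 44
R[7] = max(4+44, 10+36, 16+20, …, 44+4, 31+0) = 48
R[8] = max(4+48, 10+44, 16+36, …, 31+4, 44+0) = 54
R[9] = max(4+54, 10+48, 16+44, …, 44+4, 45+0) = 60
R[10] = max(4+60, 10+54, 16+48, …, 45+4, 40+0) = 72
R[11] = max(4+72, 10+60, 16+54, …, 40+4, 35+0) = 80
R[12] = max(4+80, 10+72, 16+60, …, 35+4, 36+0) = 88
One optimal cutting: 6 + 6 → $44 + $44 = $88.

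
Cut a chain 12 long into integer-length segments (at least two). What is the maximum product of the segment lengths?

Let P[k] be the best product for length k (with at least one cut). For each first piece i, the rest contributes max(k−i, P[k−i]).
Small cases: P[2]=1, P[3]=2, P[4]=4, P[5]=6.
P[6] = max(1*6, 2*4, 3*3, 4*2, 5*1) = 9
P[7] = max(1*9, 2*6, 3*4, 4*3, 5*2, 6*1) = 12
P[8] = max(1*12, 2*9, 3*6, …, 6*2, 7*1) = 18
P[9] = max(1*18, 2*12, 3*9, …, 7*2, 8*1) = 27
P[10] = max(1*27, 2*18, 3*12, …, 8*2, 9*1) = 36
P[11] = max(1*36, 2*27, 3*18, …, 9*2, 10*1) = 54
P[12] = max(1*54, 2*36, 3*27, …, 10*2, 11*1) = 81
One optimal split: 3 + 3 + 3 + 3; product 3*3*3*3 = 81.

81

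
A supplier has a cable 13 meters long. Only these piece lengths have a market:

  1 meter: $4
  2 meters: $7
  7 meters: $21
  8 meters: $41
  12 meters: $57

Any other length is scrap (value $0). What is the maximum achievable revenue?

Consider every possible first cut. best[k] is the best of p[i]+best[k−i] over all sellable i≤k.
best[1] = 4
best[2] = 8  (first piece 1, then best[1]=4)
best[3] = 12  (first piece 1, then best[2]=8)
best[4] = 16  (first piece 1, then best[3]=12)
best[5] = 20  (first piece 1, then best[4]=16)
best[6] = 24  (first piece 1, then best[5]=20)
best[7] = 28  (first piece 1, then best[6]=24)
best[8] = 41
best[9] = 45  (first piece 1, then best[8]=41)
best[10] = 49  (first piece 1, then best[9]=45)
best[11] = 53  (first piece 1, then best[10]=49)
best[12] = 57  (first piece 1, then best[11]=53)
best[13] = 61  (first piece 1, then best[12]=57)
One optimal cutting: 8 + 1 + 1 + 1 + 1 + 1 → $61.

61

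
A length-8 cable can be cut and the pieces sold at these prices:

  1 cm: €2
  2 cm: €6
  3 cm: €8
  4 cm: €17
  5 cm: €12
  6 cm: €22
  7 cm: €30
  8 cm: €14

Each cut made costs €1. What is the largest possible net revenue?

33

Build v[k] bottom-up: v[k] = max over allowed piece i of (p[i] + v[k−i]) − 1 per cut.
v[1] = 2
v[2] = 6
v[3] = 8
v[4] = 17
v[5] = 18  (first piece 1, then v[4]=17)
v[6] = 22  (first piece 2, then v[4]=17)
v[7] = 30
v[8] = 33  (first piece 4, then v[4]=17)
One optimal plan: pieces 4 + 4 (1 cut) → €34 − €1 = €33.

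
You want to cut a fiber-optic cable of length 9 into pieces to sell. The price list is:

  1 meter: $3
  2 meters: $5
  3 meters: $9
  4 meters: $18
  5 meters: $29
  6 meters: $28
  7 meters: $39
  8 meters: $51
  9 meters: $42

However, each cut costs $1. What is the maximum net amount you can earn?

Let net[k] be the best obtainable value from length k. For each k, try every first piece i and keep the best of price[i] + net[k−i] minus the 1 cut fee when i<k.
net[1] = 3
net[2] = max(3+3-1, 5+0) = 5
net[3] = max(3+5-1, 5+3-1, 9+0) = 9
net[4] = max(3+9-1, 5+5-1, 9+3-1, 18+0) = 18
net[5] = max(3+18-1, 5+9-1, 9+5-1, 18+3-1, 29+0) = 29
net[6] = max(3+29-1, 5+18-1, 9+9-1, 18+5-1, 29+3-1, 28+0) = 31
net[7] = max(3+31-1, 5+29-1, 9+18-1, …, 28+3-1, 39+0) = 39
net[8] = max(3+39-1, 5+31-1, 9+29-1, …, 39+3-1, 51+0) = 51
net[9] = max(3+51-1, 5+39-1, 9+31-1, …, 51+3-1, 42+0) = 53
One optimal plan: pieces 8 + 1 (1 cut) → $54 − $1 = $53.

53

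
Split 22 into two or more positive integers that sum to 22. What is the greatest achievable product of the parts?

Define m[k] = max over 1≤i<k of i · max(k−i, m[k−i]); the inner max lets the remainder stay uncut if that's better.
Small cases: m[2]=1, m[3]=2, m[4]=4, m[5]=6, m[6]=9, m[7]=12, m[8]=18, m[9]=27, m[10]=36, m[11]=54, m[12]=81, m[13]=108, m[14]=162, m[15]=243, m[16]=324, m[17]=486.
m[18] = max(1×486, 2×324, 3×243, …, 16×2, 17×1) = 729
m[19] = max(1×729, 2×486, 3×324, …, 17×2, 18×1) = 972
m[20] = max(1×972, 2×729, 3×486, …, 18×2, 19×1) = 1458
m[21] = max(1×1458, 2×972, 3×729, …, 19×2, 20×1) = 2187
m[22] = max(1×2187, 2×1458, 3×972, …, 20×2, 21×1) = 2916
One optimal split: 3 + 3 + 3 + 3 + 3 + 3 + 2 + 2; product 3×3×3×3×3×3×2×2 = 2916.

2916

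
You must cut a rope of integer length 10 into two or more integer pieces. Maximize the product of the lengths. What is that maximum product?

Let f[k] be the best product for length k (with at least one cut). For each first piece i, the rest contributes max(k−i, f[k−i]).
Small cases: f[2]=1.
f[3] = 1×max(2,1) = 1×2 = 2
f[4] = 2×max(2,1) = 2×2 = 4
f[5] = 2×max(3,2) = 2×3 = 6
f[6] = 3×max(3,2) = 3×3 = 9
f[7] = 2×max(5,6) = 2×6 = 12
f[8] = 2×max(6,9) = 2×9 = 18
f[9] = 3×max(6,9) = 3×9 = 27
f[10] = 2×max(8,18) = 2×18 = 36
One optimal split: 3 + 3 + 2 + 2; product 3×3×2×2 = 36.

36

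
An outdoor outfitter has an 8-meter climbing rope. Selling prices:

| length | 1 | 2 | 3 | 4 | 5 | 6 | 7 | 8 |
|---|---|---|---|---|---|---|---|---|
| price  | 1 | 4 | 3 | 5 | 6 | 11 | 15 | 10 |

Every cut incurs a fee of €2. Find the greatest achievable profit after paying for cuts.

Consider every possible first cut. net[k] is the best of p[i]+net[k−i] over all sellable i≤k, charging 2 whenever i<k.
net[1] = 1
net[2] = 4
net[3] = 3  (first piece 1, then net[2]=4)
net[4] = 6  (first piece 2, then net[2]=4)
net[5] = 6
net[6] = 11
net[7] = 15
net[8] = 14  (first piece 1, then net[7]=15)
One optimal plan: pieces 7 + 1 (1 cut) → €16 − €2 = €14.

14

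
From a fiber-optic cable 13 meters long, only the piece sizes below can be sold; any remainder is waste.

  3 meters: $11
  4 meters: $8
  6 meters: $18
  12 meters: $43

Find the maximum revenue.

Let f[k] be the best obtainable value from length k. For each k, try every first piece i and keep the best of price[i] + f[k−i].
f[1] = 0
f[2] = 0
f[3] = 11
f[4] = 11
f[5] = 11
f[6] = 22  (first piece 3, then f[3]=11)
f[7] = 22
f[8] = 22
f[9] = 33  (first piece 3, then f[6]=22)
f[10] = 33
f[11] = 33
f[12] = 44  (first piece 3, then f[9]=33)
f[13] = 44
One optimal cutting: pieces 3 + 3 + 3 + 3 with 1 meter of scrap → $44.

44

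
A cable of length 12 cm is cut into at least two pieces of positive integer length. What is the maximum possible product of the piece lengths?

81

Fill g[k] for k=2..12: at each k try every first piece i and multiply by the better of (k−i) uncut or g[k−i].
g[2] = 1·max(1,0) = 1·1 = 1
g[3] = 1·max(2,1) = 1·2 = 2
g[4] = 2·max(2,1) = 2·2 = 4
g[5] = 2·max(3,2) = 2·3 = 6
g[6] = 3·max(3,2) = 3·3 = 9
g[7] = 2·max(5,6) = 2·6 = 12
g[8] = 2·max(6,9) = 2·9 = 18
g[9] = 3·max(6,9) = 3·9 = 27
g[10] = 2·max(8,18) = 2·18 = 36
g[11] = 2·max(9,27) = 2·27 = 54
g[12] = 3·max(9,27) = 3·27 = 81
One optimal split: 3 + 3 + 3 + 3; product 3·3·3·3 = 81.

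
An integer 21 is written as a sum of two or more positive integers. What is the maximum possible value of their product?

Let m[k] be the best product for length k (with at least one cut). For each first piece i, the rest contributes max(k−i, m[k−i]).
Small cases: m[2]=1, m[3]=2, m[4]=4, m[5]=6, m[6]=9, m[7]=12, m[8]=18, m[9]=27, m[10]=36, m[11]=54, m[12]=81, m[13]=108, m[14]=162.
m[15] = 3×max(12,81) = 3×81 = 243
m[16] = 2×max(14,162) = 2×162 = 324
m[17] = 2×max(15,243) = 2×243 = 486
m[18] = 3×max(15,243) = 3×243 = 729
m[19] = 2×max(17,486) = 2×486 = 972
m[20] = 2×max(18,729) = 2×729 = 1458
m[21] = 3×max(18,729) = 3×729 = 2187
One optimal split: 3 + 3 + 3 + 3 + 3 + 3 + 3; product 3×3×3×3×3×3×3 = 2187.

2187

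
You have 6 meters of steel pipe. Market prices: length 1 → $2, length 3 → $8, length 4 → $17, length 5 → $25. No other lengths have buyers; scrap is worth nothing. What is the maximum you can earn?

27

Let f[k] be the best obtainable value from length k. For each k, try every first piece i and keep the best of price[i] + f[k−i].
f[1] = 2
f[2] = 4  (first piece 1, then f[1]=2)
f[3] = max(2+4, 8+0) = 8
f[4] = max(2+8, 8+2, 17+0) = 17
f[5] = max(2+17, 8+4, 17+2, 25+0) = 25
f[6] = max(2+25, 8+8, 17+4, 25+2) = 27
One optimal cutting: 5 + 1 → $27.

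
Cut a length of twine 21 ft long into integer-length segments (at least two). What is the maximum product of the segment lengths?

Define f[k] = max over 1≤i<k of i · max(k−i, f[k−i]); the inner max lets the remainder stay uncut if that's better.
f[2] = 1*max(1,0) = 1*1 = 1
f[3] = max(1*2, 2*1) = 2
f[4] = max(1*3, 2*2, 3*1) = 4
f[5] = max(1*4, 2*3, 3*2, 4*1) = 6
f[6] = max(1*6, 2*4, 3*3, 4*2, 5*1) = 9
f[7] = max(1*9, 2*6, 3*4, 4*3, 5*2, 6*1) = 12
f[8] = max(1*12, 2*9, 3*6, …, 6*2, 7*1) = 18
f[9] = max(1*18, 2*12, 3*9, …, 7*2, 8*1) = 27
f[10] = max(1*27, 2*18, 3*12, …, 8*2, 9*1) = 36
f[11] = max(1*36, 2*27, 3*18, …, 9*2, 10*1) = 54
f[12] = max(1*54, 2*36, 3*27, …, 10*2, 11*1) = 81
f[13] = max(1*81, 2*54, 3*36, …, 11*2, 12*1) = 108
f[14] = max(1*108, 2*81, 3*54, …, 12*2, 13*1) = 162
f[15] = max(1*162, 2*108, 3*81, …, 13*2, 14*1) = 243
f[16] = max(1*243, 2*162, 3*108, …, 14*2, 15*1) = 324
f[17] = max(1*324, 2*243, 3*162, …, 15*2, 16*1) = 486
f[18] = max(1*486, 2*324, 3*243, …, 16*2, 17*1) = 729
f[19] = max(1*729, 2*486, 3*324, …, 17*2, 18*1) = 972
f[20] = max(1*972, 2*729, 3*486, …, 18*2, 19*1) = 1458
f[21] = max(1*1458, 2*972, 3*729, …, 19*2, 20*1) = 2187
One optimal split: 3 + 3 + 3 + 3 + 3 + 3 + 3; product 3*3*3*3*3*3*3 = 2187.

2187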